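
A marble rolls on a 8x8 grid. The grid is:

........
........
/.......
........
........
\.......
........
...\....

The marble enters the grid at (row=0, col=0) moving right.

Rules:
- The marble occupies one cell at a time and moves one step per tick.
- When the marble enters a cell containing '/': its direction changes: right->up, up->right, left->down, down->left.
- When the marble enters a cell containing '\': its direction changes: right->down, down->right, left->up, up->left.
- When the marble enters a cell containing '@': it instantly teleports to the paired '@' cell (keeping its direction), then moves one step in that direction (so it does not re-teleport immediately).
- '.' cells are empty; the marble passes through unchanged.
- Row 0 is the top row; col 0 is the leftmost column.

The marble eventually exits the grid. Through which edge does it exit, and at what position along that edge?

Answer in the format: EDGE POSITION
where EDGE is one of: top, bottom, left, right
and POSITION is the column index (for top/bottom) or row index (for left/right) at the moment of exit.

Step 1: enter (0,0), '.' pass, move right to (0,1)
Step 2: enter (0,1), '.' pass, move right to (0,2)
Step 3: enter (0,2), '.' pass, move right to (0,3)
Step 4: enter (0,3), '.' pass, move right to (0,4)
Step 5: enter (0,4), '.' pass, move right to (0,5)
Step 6: enter (0,5), '.' pass, move right to (0,6)
Step 7: enter (0,6), '.' pass, move right to (0,7)
Step 8: enter (0,7), '.' pass, move right to (0,8)
Step 9: at (0,8) — EXIT via right edge, pos 0

Answer: right 0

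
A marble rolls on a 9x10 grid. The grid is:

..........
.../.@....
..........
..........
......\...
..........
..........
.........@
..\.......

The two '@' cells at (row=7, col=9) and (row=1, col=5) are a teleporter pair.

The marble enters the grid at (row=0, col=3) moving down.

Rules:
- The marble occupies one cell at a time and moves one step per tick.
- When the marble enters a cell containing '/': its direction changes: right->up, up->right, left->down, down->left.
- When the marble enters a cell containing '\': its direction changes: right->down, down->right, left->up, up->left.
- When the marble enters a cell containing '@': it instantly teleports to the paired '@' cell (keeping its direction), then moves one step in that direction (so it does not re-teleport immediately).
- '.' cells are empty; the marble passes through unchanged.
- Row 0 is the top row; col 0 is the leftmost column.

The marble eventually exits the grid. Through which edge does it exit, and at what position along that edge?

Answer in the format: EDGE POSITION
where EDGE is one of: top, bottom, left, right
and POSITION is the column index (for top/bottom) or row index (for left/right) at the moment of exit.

Answer: left 1

Derivation:
Step 1: enter (0,3), '.' pass, move down to (1,3)
Step 2: enter (1,3), '/' deflects down->left, move left to (1,2)
Step 3: enter (1,2), '.' pass, move left to (1,1)
Step 4: enter (1,1), '.' pass, move left to (1,0)
Step 5: enter (1,0), '.' pass, move left to (1,-1)
Step 6: at (1,-1) — EXIT via left edge, pos 1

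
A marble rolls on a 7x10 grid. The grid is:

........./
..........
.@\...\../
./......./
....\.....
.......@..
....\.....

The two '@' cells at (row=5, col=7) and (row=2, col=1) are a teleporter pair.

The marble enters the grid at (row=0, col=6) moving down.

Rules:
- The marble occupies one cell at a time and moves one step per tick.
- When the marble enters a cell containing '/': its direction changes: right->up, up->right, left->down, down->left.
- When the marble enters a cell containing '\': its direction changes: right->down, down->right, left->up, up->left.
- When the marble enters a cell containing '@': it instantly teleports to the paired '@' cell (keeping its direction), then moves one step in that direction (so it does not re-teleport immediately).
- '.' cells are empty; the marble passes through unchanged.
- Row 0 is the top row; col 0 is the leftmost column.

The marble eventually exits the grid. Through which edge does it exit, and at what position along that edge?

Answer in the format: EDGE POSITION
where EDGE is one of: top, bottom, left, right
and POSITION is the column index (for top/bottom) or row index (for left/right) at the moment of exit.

Answer: right 0

Derivation:
Step 1: enter (0,6), '.' pass, move down to (1,6)
Step 2: enter (1,6), '.' pass, move down to (2,6)
Step 3: enter (2,6), '\' deflects down->right, move right to (2,7)
Step 4: enter (2,7), '.' pass, move right to (2,8)
Step 5: enter (2,8), '.' pass, move right to (2,9)
Step 6: enter (2,9), '/' deflects right->up, move up to (1,9)
Step 7: enter (1,9), '.' pass, move up to (0,9)
Step 8: enter (0,9), '/' deflects up->right, move right to (0,10)
Step 9: at (0,10) — EXIT via right edge, pos 0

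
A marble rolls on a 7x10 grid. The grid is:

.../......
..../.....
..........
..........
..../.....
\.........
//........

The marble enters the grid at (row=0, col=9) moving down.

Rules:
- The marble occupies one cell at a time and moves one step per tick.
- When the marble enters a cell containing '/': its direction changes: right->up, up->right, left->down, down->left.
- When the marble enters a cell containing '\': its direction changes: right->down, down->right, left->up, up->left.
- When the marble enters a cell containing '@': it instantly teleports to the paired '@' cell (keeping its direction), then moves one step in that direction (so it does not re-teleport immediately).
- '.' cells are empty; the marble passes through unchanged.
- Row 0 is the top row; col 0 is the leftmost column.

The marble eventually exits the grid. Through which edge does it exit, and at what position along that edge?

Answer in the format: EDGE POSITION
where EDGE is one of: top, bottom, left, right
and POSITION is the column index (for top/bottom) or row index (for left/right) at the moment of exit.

Step 1: enter (0,9), '.' pass, move down to (1,9)
Step 2: enter (1,9), '.' pass, move down to (2,9)
Step 3: enter (2,9), '.' pass, move down to (3,9)
Step 4: enter (3,9), '.' pass, move down to (4,9)
Step 5: enter (4,9), '.' pass, move down to (5,9)
Step 6: enter (5,9), '.' pass, move down to (6,9)
Step 7: enter (6,9), '.' pass, move down to (7,9)
Step 8: at (7,9) — EXIT via bottom edge, pos 9

Answer: bottom 9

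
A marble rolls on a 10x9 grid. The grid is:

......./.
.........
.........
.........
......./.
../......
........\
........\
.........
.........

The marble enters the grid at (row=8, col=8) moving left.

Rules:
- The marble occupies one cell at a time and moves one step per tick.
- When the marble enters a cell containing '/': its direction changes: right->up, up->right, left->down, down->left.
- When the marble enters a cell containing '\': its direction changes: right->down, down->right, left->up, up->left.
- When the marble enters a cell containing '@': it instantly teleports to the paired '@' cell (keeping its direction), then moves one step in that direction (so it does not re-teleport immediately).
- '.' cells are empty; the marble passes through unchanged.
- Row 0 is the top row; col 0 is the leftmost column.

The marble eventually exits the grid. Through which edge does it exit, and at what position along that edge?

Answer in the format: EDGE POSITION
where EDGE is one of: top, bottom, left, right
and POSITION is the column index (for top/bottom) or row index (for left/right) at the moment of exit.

Step 1: enter (8,8), '.' pass, move left to (8,7)
Step 2: enter (8,7), '.' pass, move left to (8,6)
Step 3: enter (8,6), '.' pass, move left to (8,5)
Step 4: enter (8,5), '.' pass, move left to (8,4)
Step 5: enter (8,4), '.' pass, move left to (8,3)
Step 6: enter (8,3), '.' pass, move left to (8,2)
Step 7: enter (8,2), '.' pass, move left to (8,1)
Step 8: enter (8,1), '.' pass, move left to (8,0)
Step 9: enter (8,0), '.' pass, move left to (8,-1)
Step 10: at (8,-1) — EXIT via left edge, pos 8

Answer: left 8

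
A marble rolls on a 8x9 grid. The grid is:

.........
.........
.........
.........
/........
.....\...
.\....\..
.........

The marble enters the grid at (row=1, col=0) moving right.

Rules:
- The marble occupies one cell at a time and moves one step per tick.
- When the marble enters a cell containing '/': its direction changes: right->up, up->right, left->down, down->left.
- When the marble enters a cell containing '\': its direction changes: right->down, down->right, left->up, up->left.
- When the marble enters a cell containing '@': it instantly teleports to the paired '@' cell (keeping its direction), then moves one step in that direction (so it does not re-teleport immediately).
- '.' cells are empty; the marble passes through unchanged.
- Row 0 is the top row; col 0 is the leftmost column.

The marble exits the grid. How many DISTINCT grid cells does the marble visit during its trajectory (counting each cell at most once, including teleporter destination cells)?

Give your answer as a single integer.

Answer: 9

Derivation:
Step 1: enter (1,0), '.' pass, move right to (1,1)
Step 2: enter (1,1), '.' pass, move right to (1,2)
Step 3: enter (1,2), '.' pass, move right to (1,3)
Step 4: enter (1,3), '.' pass, move right to (1,4)
Step 5: enter (1,4), '.' pass, move right to (1,5)
Step 6: enter (1,5), '.' pass, move right to (1,6)
Step 7: enter (1,6), '.' pass, move right to (1,7)
Step 8: enter (1,7), '.' pass, move right to (1,8)
Step 9: enter (1,8), '.' pass, move right to (1,9)
Step 10: at (1,9) — EXIT via right edge, pos 1
Distinct cells visited: 9 (path length 9)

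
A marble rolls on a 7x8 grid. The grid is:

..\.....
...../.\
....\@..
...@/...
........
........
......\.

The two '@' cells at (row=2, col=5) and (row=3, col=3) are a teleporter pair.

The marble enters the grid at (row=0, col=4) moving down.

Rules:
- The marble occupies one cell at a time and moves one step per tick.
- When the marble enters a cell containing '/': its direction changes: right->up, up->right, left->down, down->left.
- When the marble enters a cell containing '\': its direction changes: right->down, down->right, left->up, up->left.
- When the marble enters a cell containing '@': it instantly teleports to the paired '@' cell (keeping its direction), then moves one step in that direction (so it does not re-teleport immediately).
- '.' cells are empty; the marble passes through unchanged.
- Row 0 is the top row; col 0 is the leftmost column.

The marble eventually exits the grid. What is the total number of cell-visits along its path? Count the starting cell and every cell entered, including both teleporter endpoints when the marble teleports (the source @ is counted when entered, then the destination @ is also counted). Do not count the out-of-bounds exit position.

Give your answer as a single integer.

Answer: 11

Derivation:
Step 1: enter (0,4), '.' pass, move down to (1,4)
Step 2: enter (1,4), '.' pass, move down to (2,4)
Step 3: enter (2,4), '\' deflects down->right, move right to (2,5)
Step 4: enter (2,5), '@' teleport (2,5)->(3,3), also enter (3,3), move right to (3,4)
Step 5: enter (3,4), '/' deflects right->up, move up to (2,4)
Step 6: enter (2,4), '\' deflects up->left, move left to (2,3)
Step 7: enter (2,3), '.' pass, move left to (2,2)
Step 8: enter (2,2), '.' pass, move left to (2,1)
Step 9: enter (2,1), '.' pass, move left to (2,0)
Step 10: enter (2,0), '.' pass, move left to (2,-1)
Step 11: at (2,-1) — EXIT via left edge, pos 2
Path length (cell visits): 11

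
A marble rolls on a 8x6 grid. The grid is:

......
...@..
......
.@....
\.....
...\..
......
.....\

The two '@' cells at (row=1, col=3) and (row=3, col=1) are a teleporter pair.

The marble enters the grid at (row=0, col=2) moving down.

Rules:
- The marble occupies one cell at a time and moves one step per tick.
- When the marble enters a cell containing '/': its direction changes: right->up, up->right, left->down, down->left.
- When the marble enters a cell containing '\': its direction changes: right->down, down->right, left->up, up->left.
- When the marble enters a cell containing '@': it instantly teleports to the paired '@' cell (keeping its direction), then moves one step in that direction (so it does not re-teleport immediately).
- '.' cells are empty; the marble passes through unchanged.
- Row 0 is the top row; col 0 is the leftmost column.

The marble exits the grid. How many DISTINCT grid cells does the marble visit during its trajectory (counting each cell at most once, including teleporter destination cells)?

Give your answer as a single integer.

Answer: 8

Derivation:
Step 1: enter (0,2), '.' pass, move down to (1,2)
Step 2: enter (1,2), '.' pass, move down to (2,2)
Step 3: enter (2,2), '.' pass, move down to (3,2)
Step 4: enter (3,2), '.' pass, move down to (4,2)
Step 5: enter (4,2), '.' pass, move down to (5,2)
Step 6: enter (5,2), '.' pass, move down to (6,2)
Step 7: enter (6,2), '.' pass, move down to (7,2)
Step 8: enter (7,2), '.' pass, move down to (8,2)
Step 9: at (8,2) — EXIT via bottom edge, pos 2
Distinct cells visited: 8 (path length 8)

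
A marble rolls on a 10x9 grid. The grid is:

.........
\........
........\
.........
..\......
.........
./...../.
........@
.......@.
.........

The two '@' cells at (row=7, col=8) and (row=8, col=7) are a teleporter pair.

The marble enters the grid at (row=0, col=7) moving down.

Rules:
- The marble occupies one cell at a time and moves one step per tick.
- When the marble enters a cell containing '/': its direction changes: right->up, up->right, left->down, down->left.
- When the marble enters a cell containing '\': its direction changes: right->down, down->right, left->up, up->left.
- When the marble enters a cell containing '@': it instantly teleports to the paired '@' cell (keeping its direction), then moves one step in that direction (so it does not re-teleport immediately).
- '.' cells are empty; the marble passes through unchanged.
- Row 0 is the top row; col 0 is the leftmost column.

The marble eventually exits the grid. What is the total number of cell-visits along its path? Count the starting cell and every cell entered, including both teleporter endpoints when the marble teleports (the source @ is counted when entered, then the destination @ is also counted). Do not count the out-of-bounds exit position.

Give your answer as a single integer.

Step 1: enter (0,7), '.' pass, move down to (1,7)
Step 2: enter (1,7), '.' pass, move down to (2,7)
Step 3: enter (2,7), '.' pass, move down to (3,7)
Step 4: enter (3,7), '.' pass, move down to (4,7)
Step 5: enter (4,7), '.' pass, move down to (5,7)
Step 6: enter (5,7), '.' pass, move down to (6,7)
Step 7: enter (6,7), '/' deflects down->left, move left to (6,6)
Step 8: enter (6,6), '.' pass, move left to (6,5)
Step 9: enter (6,5), '.' pass, move left to (6,4)
Step 10: enter (6,4), '.' pass, move left to (6,3)
Step 11: enter (6,3), '.' pass, move left to (6,2)
Step 12: enter (6,2), '.' pass, move left to (6,1)
Step 13: enter (6,1), '/' deflects left->down, move down to (7,1)
Step 14: enter (7,1), '.' pass, move down to (8,1)
Step 15: enter (8,1), '.' pass, move down to (9,1)
Step 16: enter (9,1), '.' pass, move down to (10,1)
Step 17: at (10,1) — EXIT via bottom edge, pos 1
Path length (cell visits): 16

Answer: 16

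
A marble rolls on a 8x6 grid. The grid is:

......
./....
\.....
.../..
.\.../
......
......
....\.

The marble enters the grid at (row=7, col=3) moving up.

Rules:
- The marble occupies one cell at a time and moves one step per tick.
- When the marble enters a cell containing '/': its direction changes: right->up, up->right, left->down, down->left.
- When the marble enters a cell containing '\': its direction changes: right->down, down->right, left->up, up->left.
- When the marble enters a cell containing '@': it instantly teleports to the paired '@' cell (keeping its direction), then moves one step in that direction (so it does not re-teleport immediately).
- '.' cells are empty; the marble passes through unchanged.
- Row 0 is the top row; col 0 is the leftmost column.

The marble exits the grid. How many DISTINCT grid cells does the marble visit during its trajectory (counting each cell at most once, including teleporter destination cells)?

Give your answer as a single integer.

Answer: 7

Derivation:
Step 1: enter (7,3), '.' pass, move up to (6,3)
Step 2: enter (6,3), '.' pass, move up to (5,3)
Step 3: enter (5,3), '.' pass, move up to (4,3)
Step 4: enter (4,3), '.' pass, move up to (3,3)
Step 5: enter (3,3), '/' deflects up->right, move right to (3,4)
Step 6: enter (3,4), '.' pass, move right to (3,5)
Step 7: enter (3,5), '.' pass, move right to (3,6)
Step 8: at (3,6) — EXIT via right edge, pos 3
Distinct cells visited: 7 (path length 7)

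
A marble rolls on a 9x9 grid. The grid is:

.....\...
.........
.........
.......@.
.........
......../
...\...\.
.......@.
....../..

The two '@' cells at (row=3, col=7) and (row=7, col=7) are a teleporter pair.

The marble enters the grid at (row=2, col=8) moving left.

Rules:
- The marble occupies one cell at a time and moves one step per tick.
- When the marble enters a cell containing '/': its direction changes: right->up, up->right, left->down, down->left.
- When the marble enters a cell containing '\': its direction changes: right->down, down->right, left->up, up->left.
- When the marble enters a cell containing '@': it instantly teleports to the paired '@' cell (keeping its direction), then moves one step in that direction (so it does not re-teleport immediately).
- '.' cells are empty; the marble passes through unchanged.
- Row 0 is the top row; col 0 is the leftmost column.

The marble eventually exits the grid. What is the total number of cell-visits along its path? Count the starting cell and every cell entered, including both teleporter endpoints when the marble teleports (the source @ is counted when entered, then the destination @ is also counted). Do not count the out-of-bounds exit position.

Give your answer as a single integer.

Step 1: enter (2,8), '.' pass, move left to (2,7)
Step 2: enter (2,7), '.' pass, move left to (2,6)
Step 3: enter (2,6), '.' pass, move left to (2,5)
Step 4: enter (2,5), '.' pass, move left to (2,4)
Step 5: enter (2,4), '.' pass, move left to (2,3)
Step 6: enter (2,3), '.' pass, move left to (2,2)
Step 7: enter (2,2), '.' pass, move left to (2,1)
Step 8: enter (2,1), '.' pass, move left to (2,0)
Step 9: enter (2,0), '.' pass, move left to (2,-1)
Step 10: at (2,-1) — EXIT via left edge, pos 2
Path length (cell visits): 9

Answer: 9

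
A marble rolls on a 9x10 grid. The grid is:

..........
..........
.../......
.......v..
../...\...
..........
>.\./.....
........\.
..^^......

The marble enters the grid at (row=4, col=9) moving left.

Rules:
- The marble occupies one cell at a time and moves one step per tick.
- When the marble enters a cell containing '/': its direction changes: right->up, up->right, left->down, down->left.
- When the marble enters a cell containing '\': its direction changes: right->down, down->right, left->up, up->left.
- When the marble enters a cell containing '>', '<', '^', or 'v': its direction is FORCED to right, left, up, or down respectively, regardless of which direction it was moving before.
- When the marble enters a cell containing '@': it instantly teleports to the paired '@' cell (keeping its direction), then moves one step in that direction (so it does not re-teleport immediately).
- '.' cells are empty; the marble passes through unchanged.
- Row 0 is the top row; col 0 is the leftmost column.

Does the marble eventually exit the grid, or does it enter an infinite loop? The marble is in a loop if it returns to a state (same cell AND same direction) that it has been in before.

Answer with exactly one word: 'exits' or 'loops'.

Answer: exits

Derivation:
Step 1: enter (4,9), '.' pass, move left to (4,8)
Step 2: enter (4,8), '.' pass, move left to (4,7)
Step 3: enter (4,7), '.' pass, move left to (4,6)
Step 4: enter (4,6), '\' deflects left->up, move up to (3,6)
Step 5: enter (3,6), '.' pass, move up to (2,6)
Step 6: enter (2,6), '.' pass, move up to (1,6)
Step 7: enter (1,6), '.' pass, move up to (0,6)
Step 8: enter (0,6), '.' pass, move up to (-1,6)
Step 9: at (-1,6) — EXIT via top edge, pos 6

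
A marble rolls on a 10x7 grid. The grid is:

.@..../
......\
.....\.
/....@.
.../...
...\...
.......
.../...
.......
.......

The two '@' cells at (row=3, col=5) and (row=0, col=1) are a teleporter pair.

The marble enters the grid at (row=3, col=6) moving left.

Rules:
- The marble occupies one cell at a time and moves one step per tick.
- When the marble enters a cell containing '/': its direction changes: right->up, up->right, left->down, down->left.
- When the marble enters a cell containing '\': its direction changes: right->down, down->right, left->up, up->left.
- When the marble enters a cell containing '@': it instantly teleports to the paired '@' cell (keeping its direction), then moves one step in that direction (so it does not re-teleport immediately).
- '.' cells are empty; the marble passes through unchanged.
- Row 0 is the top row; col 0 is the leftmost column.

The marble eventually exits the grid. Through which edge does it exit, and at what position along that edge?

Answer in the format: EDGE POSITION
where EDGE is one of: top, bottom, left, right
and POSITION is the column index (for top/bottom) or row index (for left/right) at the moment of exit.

Step 1: enter (3,6), '.' pass, move left to (3,5)
Step 2: enter (3,5), '@' teleport (3,5)->(0,1), also enter (0,1), move left to (0,0)
Step 3: enter (0,0), '.' pass, move left to (0,-1)
Step 4: at (0,-1) — EXIT via left edge, pos 0

Answer: left 0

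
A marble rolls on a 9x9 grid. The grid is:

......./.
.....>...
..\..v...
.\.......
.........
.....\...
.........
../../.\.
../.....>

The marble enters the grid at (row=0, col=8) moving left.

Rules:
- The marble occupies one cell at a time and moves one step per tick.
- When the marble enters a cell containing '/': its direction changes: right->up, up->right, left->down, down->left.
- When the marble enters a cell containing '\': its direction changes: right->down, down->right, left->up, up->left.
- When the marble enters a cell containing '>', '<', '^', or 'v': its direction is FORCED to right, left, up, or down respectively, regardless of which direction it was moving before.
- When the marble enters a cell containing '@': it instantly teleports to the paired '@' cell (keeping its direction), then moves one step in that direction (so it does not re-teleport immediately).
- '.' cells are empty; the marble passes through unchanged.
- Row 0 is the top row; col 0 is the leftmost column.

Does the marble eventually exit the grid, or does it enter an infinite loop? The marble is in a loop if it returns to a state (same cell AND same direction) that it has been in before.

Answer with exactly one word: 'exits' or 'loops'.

Step 1: enter (0,8), '.' pass, move left to (0,7)
Step 2: enter (0,7), '/' deflects left->down, move down to (1,7)
Step 3: enter (1,7), '.' pass, move down to (2,7)
Step 4: enter (2,7), '.' pass, move down to (3,7)
Step 5: enter (3,7), '.' pass, move down to (4,7)
Step 6: enter (4,7), '.' pass, move down to (5,7)
Step 7: enter (5,7), '.' pass, move down to (6,7)
Step 8: enter (6,7), '.' pass, move down to (7,7)
Step 9: enter (7,7), '\' deflects down->right, move right to (7,8)
Step 10: enter (7,8), '.' pass, move right to (7,9)
Step 11: at (7,9) — EXIT via right edge, pos 7

Answer: exits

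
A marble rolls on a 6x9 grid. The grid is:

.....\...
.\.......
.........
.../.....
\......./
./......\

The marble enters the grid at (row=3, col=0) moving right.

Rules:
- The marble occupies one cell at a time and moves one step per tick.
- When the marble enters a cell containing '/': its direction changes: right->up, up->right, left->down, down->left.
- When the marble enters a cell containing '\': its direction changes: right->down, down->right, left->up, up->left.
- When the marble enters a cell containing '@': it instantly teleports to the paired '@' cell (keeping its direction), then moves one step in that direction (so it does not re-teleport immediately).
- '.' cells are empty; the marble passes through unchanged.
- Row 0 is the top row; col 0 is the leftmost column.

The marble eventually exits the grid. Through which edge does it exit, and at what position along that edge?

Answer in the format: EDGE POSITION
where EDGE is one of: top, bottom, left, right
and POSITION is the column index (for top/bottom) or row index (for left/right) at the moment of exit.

Step 1: enter (3,0), '.' pass, move right to (3,1)
Step 2: enter (3,1), '.' pass, move right to (3,2)
Step 3: enter (3,2), '.' pass, move right to (3,3)
Step 4: enter (3,3), '/' deflects right->up, move up to (2,3)
Step 5: enter (2,3), '.' pass, move up to (1,3)
Step 6: enter (1,3), '.' pass, move up to (0,3)
Step 7: enter (0,3), '.' pass, move up to (-1,3)
Step 8: at (-1,3) — EXIT via top edge, pos 3

Answer: top 3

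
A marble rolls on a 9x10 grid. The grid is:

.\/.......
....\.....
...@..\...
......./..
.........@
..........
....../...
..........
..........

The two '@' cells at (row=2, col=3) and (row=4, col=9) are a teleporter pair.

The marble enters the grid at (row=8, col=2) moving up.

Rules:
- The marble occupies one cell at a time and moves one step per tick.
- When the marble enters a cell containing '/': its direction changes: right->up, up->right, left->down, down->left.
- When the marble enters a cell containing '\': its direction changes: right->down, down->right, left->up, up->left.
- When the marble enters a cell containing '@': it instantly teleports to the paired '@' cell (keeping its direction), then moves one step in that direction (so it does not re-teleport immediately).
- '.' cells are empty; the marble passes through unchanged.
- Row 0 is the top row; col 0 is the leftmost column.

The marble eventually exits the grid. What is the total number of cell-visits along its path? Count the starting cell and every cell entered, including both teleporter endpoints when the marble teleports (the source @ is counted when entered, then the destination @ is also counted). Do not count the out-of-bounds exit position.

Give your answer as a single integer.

Answer: 16

Derivation:
Step 1: enter (8,2), '.' pass, move up to (7,2)
Step 2: enter (7,2), '.' pass, move up to (6,2)
Step 3: enter (6,2), '.' pass, move up to (5,2)
Step 4: enter (5,2), '.' pass, move up to (4,2)
Step 5: enter (4,2), '.' pass, move up to (3,2)
Step 6: enter (3,2), '.' pass, move up to (2,2)
Step 7: enter (2,2), '.' pass, move up to (1,2)
Step 8: enter (1,2), '.' pass, move up to (0,2)
Step 9: enter (0,2), '/' deflects up->right, move right to (0,3)
Step 10: enter (0,3), '.' pass, move right to (0,4)
Step 11: enter (0,4), '.' pass, move right to (0,5)
Step 12: enter (0,5), '.' pass, move right to (0,6)
Step 13: enter (0,6), '.' pass, move right to (0,7)
Step 14: enter (0,7), '.' pass, move right to (0,8)
Step 15: enter (0,8), '.' pass, move right to (0,9)
Step 16: enter (0,9), '.' pass, move right to (0,10)
Step 17: at (0,10) — EXIT via right edge, pos 0
Path length (cell visits): 16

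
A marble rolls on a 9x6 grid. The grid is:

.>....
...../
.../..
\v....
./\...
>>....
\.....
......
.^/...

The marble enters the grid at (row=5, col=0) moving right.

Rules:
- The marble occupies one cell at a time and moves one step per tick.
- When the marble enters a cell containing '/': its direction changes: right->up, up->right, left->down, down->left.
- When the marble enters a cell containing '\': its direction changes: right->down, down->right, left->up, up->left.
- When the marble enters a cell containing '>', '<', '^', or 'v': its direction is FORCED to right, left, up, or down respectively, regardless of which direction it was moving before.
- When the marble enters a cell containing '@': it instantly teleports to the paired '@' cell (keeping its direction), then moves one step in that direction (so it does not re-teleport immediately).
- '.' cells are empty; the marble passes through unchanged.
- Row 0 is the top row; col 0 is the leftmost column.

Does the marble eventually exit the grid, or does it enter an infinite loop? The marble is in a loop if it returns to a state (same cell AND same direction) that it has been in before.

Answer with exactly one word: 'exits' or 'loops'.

Step 1: enter (5,0), '>' forces right->right, move right to (5,1)
Step 2: enter (5,1), '>' forces right->right, move right to (5,2)
Step 3: enter (5,2), '.' pass, move right to (5,3)
Step 4: enter (5,3), '.' pass, move right to (5,4)
Step 5: enter (5,4), '.' pass, move right to (5,5)
Step 6: enter (5,5), '.' pass, move right to (5,6)
Step 7: at (5,6) — EXIT via right edge, pos 5

Answer: exits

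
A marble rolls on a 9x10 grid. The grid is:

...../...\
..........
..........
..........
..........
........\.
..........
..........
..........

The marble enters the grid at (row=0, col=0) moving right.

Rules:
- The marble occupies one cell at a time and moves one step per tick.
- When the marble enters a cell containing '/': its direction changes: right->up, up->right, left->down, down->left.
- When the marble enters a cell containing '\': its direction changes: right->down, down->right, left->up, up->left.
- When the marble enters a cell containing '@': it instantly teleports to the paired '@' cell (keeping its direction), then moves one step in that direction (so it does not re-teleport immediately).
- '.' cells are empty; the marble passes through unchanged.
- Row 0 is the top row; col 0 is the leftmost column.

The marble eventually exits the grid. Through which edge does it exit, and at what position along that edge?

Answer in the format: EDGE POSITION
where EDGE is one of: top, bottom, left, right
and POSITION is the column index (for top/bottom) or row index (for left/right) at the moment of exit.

Answer: top 5

Derivation:
Step 1: enter (0,0), '.' pass, move right to (0,1)
Step 2: enter (0,1), '.' pass, move right to (0,2)
Step 3: enter (0,2), '.' pass, move right to (0,3)
Step 4: enter (0,3), '.' pass, move right to (0,4)
Step 5: enter (0,4), '.' pass, move right to (0,5)
Step 6: enter (0,5), '/' deflects right->up, move up to (-1,5)
Step 7: at (-1,5) — EXIT via top edge, pos 5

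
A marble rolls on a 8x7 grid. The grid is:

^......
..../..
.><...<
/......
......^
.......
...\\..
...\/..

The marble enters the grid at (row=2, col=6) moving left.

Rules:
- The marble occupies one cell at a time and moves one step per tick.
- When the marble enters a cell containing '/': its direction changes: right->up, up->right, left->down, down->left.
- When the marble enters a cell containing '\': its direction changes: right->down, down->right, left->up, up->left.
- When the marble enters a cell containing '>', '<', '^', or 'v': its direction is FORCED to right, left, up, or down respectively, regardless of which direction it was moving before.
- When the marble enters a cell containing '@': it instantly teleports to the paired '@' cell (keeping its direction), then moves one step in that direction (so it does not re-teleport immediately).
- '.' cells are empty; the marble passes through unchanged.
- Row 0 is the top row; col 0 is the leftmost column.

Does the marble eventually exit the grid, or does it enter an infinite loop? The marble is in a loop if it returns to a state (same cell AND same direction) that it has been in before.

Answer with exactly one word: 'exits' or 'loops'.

Step 1: enter (2,6), '<' forces left->left, move left to (2,5)
Step 2: enter (2,5), '.' pass, move left to (2,4)
Step 3: enter (2,4), '.' pass, move left to (2,3)
Step 4: enter (2,3), '.' pass, move left to (2,2)
Step 5: enter (2,2), '<' forces left->left, move left to (2,1)
Step 6: enter (2,1), '>' forces left->right, move right to (2,2)
Step 7: enter (2,2), '<' forces right->left, move left to (2,1)
Step 8: at (2,1) dir=left — LOOP DETECTED (seen before)

Answer: loops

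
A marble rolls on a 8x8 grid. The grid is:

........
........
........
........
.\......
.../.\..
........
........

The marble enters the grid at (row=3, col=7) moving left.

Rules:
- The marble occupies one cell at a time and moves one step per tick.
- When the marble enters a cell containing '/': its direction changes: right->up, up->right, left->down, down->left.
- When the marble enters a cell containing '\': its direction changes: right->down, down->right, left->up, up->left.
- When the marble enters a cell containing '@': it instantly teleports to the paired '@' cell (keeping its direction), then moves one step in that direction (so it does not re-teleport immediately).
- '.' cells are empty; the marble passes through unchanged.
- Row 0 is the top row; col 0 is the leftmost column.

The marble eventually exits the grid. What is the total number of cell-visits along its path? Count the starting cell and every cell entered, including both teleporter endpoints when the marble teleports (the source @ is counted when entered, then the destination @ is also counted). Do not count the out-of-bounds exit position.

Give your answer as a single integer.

Step 1: enter (3,7), '.' pass, move left to (3,6)
Step 2: enter (3,6), '.' pass, move left to (3,5)
Step 3: enter (3,5), '.' pass, move left to (3,4)
Step 4: enter (3,4), '.' pass, move left to (3,3)
Step 5: enter (3,3), '.' pass, move left to (3,2)
Step 6: enter (3,2), '.' pass, move left to (3,1)
Step 7: enter (3,1), '.' pass, move left to (3,0)
Step 8: enter (3,0), '.' pass, move left to (3,-1)
Step 9: at (3,-1) — EXIT via left edge, pos 3
Path length (cell visits): 8

Answer: 8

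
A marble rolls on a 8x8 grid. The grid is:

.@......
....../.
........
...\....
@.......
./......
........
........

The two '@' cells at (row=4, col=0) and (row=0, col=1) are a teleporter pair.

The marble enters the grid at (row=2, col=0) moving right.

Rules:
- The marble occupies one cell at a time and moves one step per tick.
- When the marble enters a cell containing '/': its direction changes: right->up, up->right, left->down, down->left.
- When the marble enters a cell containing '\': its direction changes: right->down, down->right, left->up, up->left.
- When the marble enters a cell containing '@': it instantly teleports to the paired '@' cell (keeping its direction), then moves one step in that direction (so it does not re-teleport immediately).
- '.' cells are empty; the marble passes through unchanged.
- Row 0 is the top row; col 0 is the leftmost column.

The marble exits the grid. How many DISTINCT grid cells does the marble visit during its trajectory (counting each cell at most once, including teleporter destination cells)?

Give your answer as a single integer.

Step 1: enter (2,0), '.' pass, move right to (2,1)
Step 2: enter (2,1), '.' pass, move right to (2,2)
Step 3: enter (2,2), '.' pass, move right to (2,3)
Step 4: enter (2,3), '.' pass, move right to (2,4)
Step 5: enter (2,4), '.' pass, move right to (2,5)
Step 6: enter (2,5), '.' pass, move right to (2,6)
Step 7: enter (2,6), '.' pass, move right to (2,7)
Step 8: enter (2,7), '.' pass, move right to (2,8)
Step 9: at (2,8) — EXIT via right edge, pos 2
Distinct cells visited: 8 (path length 8)

Answer: 8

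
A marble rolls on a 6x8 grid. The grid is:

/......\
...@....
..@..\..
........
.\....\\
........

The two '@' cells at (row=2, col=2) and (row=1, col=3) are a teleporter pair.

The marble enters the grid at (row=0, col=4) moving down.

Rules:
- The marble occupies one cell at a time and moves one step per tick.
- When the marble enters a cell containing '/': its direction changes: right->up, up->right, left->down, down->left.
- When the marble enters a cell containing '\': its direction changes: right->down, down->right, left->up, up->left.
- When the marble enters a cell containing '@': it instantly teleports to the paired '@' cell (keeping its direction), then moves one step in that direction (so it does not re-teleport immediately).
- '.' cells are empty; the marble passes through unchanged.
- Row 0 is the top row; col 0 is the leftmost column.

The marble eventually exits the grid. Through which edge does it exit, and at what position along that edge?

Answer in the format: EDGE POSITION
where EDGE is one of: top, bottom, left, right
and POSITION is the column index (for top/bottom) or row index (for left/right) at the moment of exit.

Answer: bottom 4

Derivation:
Step 1: enter (0,4), '.' pass, move down to (1,4)
Step 2: enter (1,4), '.' pass, move down to (2,4)
Step 3: enter (2,4), '.' pass, move down to (3,4)
Step 4: enter (3,4), '.' pass, move down to (4,4)
Step 5: enter (4,4), '.' pass, move down to (5,4)
Step 6: enter (5,4), '.' pass, move down to (6,4)
Step 7: at (6,4) — EXIT via bottom edge, pos 4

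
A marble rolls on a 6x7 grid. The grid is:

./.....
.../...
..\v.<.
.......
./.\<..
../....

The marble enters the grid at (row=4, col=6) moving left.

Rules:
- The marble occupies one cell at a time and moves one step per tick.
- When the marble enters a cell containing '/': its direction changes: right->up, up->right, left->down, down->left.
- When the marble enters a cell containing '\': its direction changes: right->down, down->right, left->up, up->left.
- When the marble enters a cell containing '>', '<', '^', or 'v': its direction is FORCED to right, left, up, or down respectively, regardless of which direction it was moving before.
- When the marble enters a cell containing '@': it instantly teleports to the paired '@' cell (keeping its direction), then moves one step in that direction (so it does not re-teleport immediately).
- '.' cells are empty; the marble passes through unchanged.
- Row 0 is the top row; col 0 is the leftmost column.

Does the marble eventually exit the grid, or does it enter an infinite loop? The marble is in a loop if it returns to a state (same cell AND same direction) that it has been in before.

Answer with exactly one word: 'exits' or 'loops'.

Step 1: enter (4,6), '.' pass, move left to (4,5)
Step 2: enter (4,5), '.' pass, move left to (4,4)
Step 3: enter (4,4), '<' forces left->left, move left to (4,3)
Step 4: enter (4,3), '\' deflects left->up, move up to (3,3)
Step 5: enter (3,3), '.' pass, move up to (2,3)
Step 6: enter (2,3), 'v' forces up->down, move down to (3,3)
Step 7: enter (3,3), '.' pass, move down to (4,3)
Step 8: enter (4,3), '\' deflects down->right, move right to (4,4)
Step 9: enter (4,4), '<' forces right->left, move left to (4,3)
Step 10: at (4,3) dir=left — LOOP DETECTED (seen before)

Answer: loops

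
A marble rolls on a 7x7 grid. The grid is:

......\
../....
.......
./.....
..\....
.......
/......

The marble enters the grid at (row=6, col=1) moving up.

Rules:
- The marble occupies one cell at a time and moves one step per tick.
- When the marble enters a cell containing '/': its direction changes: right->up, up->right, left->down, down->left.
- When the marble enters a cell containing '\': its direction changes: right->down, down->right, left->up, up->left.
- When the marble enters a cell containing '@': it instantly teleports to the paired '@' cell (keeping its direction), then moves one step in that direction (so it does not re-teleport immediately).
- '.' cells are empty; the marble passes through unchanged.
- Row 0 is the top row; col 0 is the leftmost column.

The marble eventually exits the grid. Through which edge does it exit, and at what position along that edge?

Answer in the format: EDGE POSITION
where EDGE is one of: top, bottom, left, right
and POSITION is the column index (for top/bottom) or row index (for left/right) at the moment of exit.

Answer: right 3

Derivation:
Step 1: enter (6,1), '.' pass, move up to (5,1)
Step 2: enter (5,1), '.' pass, move up to (4,1)
Step 3: enter (4,1), '.' pass, move up to (3,1)
Step 4: enter (3,1), '/' deflects up->right, move right to (3,2)
Step 5: enter (3,2), '.' pass, move right to (3,3)
Step 6: enter (3,3), '.' pass, move right to (3,4)
Step 7: enter (3,4), '.' pass, move right to (3,5)
Step 8: enter (3,5), '.' pass, move right to (3,6)
Step 9: enter (3,6), '.' pass, move right to (3,7)
Step 10: at (3,7) — EXIT via right edge, pos 3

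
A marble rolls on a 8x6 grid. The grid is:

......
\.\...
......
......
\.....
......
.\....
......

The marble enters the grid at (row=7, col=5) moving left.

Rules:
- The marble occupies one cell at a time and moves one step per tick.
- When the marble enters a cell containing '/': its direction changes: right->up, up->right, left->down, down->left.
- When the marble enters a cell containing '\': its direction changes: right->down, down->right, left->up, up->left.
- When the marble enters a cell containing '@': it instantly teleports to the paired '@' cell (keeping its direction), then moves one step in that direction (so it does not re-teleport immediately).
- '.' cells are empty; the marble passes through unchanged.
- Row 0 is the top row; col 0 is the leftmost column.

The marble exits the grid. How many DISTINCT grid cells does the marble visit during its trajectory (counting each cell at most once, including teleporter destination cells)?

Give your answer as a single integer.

Answer: 6

Derivation:
Step 1: enter (7,5), '.' pass, move left to (7,4)
Step 2: enter (7,4), '.' pass, move left to (7,3)
Step 3: enter (7,3), '.' pass, move left to (7,2)
Step 4: enter (7,2), '.' pass, move left to (7,1)
Step 5: enter (7,1), '.' pass, move left to (7,0)
Step 6: enter (7,0), '.' pass, move left to (7,-1)
Step 7: at (7,-1) — EXIT via left edge, pos 7
Distinct cells visited: 6 (path length 6)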